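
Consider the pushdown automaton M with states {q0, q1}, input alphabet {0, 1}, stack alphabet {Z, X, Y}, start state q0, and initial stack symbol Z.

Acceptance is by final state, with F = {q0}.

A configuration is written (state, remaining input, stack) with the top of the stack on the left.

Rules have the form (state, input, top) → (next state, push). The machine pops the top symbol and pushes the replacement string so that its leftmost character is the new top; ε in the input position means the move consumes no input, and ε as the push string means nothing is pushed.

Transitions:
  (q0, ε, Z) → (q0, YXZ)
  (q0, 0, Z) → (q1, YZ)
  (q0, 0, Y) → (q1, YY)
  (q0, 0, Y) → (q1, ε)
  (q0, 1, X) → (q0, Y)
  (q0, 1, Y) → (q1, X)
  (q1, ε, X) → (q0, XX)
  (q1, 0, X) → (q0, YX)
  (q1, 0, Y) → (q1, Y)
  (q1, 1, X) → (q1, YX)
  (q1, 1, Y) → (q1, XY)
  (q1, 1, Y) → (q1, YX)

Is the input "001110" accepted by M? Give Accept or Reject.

One accepting computation: (q0, 001110, Z) ⊢ (q1, 01110, YZ) ⊢ (q1, 1110, YZ) ⊢ (q1, 110, XYZ) ⊢ (q1, 10, YXYZ) ⊢ (q1, 0, XYXYZ) ⊢ (q0, ε, YXYXYZ)
All input consumed and state q0 ∈ F.

Accept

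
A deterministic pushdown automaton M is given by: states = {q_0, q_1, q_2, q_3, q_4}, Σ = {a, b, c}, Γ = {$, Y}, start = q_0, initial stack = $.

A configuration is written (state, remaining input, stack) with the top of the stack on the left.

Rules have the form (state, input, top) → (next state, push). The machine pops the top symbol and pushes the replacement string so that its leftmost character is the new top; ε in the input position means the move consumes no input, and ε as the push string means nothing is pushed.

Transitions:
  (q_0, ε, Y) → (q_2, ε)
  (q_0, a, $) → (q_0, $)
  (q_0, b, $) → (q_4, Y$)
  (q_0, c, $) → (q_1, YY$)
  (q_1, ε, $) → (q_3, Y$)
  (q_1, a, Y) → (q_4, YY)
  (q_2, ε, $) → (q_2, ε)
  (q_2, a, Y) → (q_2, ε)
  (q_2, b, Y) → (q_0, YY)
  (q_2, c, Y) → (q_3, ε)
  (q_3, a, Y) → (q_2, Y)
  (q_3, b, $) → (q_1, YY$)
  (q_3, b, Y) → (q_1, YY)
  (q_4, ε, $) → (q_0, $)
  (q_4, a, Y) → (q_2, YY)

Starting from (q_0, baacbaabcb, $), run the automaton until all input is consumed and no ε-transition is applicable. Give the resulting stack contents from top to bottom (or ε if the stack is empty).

(q_0, baacbaabcb, $) ⊢ (q_4, aacbaabcb, Y$) ⊢ (q_2, acbaabcb, YY$) ⊢ (q_2, cbaabcb, Y$) ⊢ (q_3, baabcb, $) ⊢ (q_1, aabcb, YY$) ⊢ (q_4, abcb, YYY$) ⊢ (q_2, bcb, YYYY$) ⊢ (q_0, cb, YYYYY$) ⊢ (q_2, cb, YYYY$) ⊢ (q_3, b, YYY$) ⊢ (q_1, ε, YYYY$)
All input consumed in state q_1 with stack YYYY$.

YYYY$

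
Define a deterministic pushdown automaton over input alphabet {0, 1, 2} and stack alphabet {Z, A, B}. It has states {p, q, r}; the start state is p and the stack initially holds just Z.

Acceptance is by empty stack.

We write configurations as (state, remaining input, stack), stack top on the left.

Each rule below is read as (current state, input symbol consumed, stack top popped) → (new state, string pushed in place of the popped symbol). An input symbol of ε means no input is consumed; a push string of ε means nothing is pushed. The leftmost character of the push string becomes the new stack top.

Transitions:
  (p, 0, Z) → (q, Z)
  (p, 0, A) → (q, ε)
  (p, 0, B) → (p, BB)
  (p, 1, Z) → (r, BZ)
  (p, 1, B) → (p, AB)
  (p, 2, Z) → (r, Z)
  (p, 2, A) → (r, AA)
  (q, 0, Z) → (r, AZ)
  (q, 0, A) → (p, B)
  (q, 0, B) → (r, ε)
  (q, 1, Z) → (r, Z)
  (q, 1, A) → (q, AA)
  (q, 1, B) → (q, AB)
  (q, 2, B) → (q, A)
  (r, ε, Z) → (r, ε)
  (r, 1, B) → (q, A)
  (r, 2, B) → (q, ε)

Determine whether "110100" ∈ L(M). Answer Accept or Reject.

(p, 110100, Z)
  read 1, top Z: go to r, push BZ → (r, 10100, BZ)
  read 1, top B: go to q, push A → (q, 0100, AZ)
  read 0, top A: go to p, push B → (p, 100, BZ)
  read 1, top B: go to p, push AB → (p, 00, ABZ)
  read 0, top A: go to q, push ε → (q, 0, BZ)
  read 0, top B: go to r, push ε → (r, ε, Z)
  ε-move, top Z: go to r, push ε → (r, ε, ε)
All input consumed and the stack is empty.

Accept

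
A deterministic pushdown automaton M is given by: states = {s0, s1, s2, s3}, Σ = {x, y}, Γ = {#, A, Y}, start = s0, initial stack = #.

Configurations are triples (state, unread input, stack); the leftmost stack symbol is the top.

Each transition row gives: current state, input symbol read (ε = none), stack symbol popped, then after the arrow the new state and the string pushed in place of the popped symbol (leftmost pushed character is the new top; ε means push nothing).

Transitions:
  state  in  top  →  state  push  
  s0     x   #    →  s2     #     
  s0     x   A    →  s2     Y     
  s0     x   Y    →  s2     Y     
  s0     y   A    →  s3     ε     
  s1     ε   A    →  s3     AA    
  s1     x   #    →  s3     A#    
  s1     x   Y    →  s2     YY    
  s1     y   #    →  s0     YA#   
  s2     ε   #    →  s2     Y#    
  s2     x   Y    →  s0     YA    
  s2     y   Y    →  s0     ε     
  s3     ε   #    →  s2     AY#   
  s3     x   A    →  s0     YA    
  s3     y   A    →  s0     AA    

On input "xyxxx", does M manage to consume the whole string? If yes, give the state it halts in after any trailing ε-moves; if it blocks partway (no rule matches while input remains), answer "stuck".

(s0, xyxxx, #) ⊢ (s2, yxxx, #) ⊢ (s2, yxxx, Y#) ⊢ (s0, xxx, #) ⊢ (s2, xx, #) ⊢ (s2, xx, Y#) ⊢ (s0, x, YA#) ⊢ (s2, ε, YA#)
All input consumed; M is in state s2.

s2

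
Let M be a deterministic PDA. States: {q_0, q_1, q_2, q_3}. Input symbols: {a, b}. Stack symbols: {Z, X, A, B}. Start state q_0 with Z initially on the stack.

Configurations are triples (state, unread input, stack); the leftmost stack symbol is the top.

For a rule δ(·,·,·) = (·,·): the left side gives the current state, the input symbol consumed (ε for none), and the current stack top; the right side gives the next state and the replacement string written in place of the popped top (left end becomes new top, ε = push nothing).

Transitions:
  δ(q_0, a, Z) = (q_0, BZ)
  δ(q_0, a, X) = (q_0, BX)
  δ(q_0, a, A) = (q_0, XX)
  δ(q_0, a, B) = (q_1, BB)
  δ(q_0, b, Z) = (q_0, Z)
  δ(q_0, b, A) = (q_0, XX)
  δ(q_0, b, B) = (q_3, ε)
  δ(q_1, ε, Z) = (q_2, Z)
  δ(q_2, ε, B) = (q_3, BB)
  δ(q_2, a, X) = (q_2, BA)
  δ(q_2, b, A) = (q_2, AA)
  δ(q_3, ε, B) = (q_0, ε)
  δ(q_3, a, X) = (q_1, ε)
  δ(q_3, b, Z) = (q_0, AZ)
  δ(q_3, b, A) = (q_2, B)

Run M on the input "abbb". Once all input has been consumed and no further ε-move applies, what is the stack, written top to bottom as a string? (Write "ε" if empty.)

(q_0, abbb, Z)
  read a, top Z: go to q_0, push BZ → (q_0, bbb, BZ)
  read b, top B: go to q_3, push ε → (q_3, bb, Z)
  read b, top Z: go to q_0, push AZ → (q_0, b, AZ)
  read b, top A: go to q_0, push XX → (q_0, ε, XXZ)
All input consumed in state q_0 with stack XXZ.

XXZ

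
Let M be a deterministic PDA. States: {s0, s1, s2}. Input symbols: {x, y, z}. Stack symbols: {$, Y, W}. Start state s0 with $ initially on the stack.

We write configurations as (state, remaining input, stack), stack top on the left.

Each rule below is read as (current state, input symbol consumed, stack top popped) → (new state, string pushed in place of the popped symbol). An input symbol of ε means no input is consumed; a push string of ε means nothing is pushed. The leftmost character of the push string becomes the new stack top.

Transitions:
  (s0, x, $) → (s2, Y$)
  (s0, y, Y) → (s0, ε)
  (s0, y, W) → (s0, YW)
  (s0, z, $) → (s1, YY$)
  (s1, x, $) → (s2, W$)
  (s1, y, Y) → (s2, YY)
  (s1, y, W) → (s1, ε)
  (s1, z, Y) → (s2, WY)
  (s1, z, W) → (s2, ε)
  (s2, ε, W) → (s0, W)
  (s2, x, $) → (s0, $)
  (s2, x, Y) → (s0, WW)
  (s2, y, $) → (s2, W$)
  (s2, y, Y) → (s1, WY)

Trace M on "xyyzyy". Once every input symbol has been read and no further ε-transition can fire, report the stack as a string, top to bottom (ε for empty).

WY$

(s0, xyyzyy, $) ⊢ (s2, yyzyy, Y$) ⊢ (s1, yzyy, WY$) ⊢ (s1, zyy, Y$) ⊢ (s2, yy, WY$) ⊢ (s0, yy, WY$) ⊢ (s0, y, YWY$) ⊢ (s0, ε, WY$)
All input consumed in state s0 with stack WY$.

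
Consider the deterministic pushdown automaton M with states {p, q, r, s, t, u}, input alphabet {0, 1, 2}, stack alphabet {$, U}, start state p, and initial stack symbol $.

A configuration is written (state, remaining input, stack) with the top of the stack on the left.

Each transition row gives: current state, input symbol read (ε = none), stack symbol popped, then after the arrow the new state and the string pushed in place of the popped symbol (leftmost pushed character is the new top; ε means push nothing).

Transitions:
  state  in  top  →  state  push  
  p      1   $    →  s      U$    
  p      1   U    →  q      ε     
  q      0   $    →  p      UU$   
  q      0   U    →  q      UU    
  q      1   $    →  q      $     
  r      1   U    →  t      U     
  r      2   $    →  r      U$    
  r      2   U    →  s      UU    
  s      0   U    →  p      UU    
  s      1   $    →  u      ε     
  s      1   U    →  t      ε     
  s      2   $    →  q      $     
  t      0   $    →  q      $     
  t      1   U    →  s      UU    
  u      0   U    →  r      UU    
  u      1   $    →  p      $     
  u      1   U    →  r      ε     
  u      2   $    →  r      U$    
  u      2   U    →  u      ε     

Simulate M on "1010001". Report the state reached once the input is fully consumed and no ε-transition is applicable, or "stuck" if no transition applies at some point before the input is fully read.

(p, 1010001, $)
  read 1, top $: go to s, push U$ → (s, 010001, U$)
  read 0, top U: go to p, push UU → (p, 10001, UU$)
  read 1, top U: go to q, push ε → (q, 0001, U$)
  read 0, top U: go to q, push UU → (q, 001, UU$)
  read 0, top U: go to q, push UU → (q, 01, UUU$)
  read 0, top U: go to q, push UU → (q, 1, UUUU$)
No transition for (q, 1, top U); M blocks with input 1 remaining.

stuck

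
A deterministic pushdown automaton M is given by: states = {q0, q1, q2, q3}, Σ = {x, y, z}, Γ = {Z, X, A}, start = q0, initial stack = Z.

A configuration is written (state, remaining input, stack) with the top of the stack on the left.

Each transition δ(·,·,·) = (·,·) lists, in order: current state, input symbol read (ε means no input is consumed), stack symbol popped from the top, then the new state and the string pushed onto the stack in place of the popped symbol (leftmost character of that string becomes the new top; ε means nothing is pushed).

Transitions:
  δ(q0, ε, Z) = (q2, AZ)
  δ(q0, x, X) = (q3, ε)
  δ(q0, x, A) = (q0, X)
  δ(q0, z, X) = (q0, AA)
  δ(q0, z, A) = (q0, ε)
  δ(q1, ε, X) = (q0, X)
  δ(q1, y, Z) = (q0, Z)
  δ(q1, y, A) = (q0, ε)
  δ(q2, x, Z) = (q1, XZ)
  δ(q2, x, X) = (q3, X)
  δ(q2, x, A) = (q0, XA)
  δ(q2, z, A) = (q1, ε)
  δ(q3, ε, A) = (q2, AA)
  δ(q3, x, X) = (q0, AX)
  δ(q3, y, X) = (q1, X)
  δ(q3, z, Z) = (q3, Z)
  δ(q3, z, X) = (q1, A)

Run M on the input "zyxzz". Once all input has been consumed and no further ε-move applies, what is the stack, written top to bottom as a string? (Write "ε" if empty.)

AAZ

(q0, zyxzz, Z)
  ε-move, top Z: go to q2, push AZ → (q2, zyxzz, AZ)
  read z, top A: go to q1, push ε → (q1, yxzz, Z)
  read y, top Z: go to q0, push Z → (q0, xzz, Z)
  ε-move, top Z: go to q2, push AZ → (q2, xzz, AZ)
  read x, top A: go to q0, push XA → (q0, zz, XAZ)
  read z, top X: go to q0, push AA → (q0, z, AAAZ)
  read z, top A: go to q0, push ε → (q0, ε, AAZ)
All input consumed in state q0 with stack AAZ.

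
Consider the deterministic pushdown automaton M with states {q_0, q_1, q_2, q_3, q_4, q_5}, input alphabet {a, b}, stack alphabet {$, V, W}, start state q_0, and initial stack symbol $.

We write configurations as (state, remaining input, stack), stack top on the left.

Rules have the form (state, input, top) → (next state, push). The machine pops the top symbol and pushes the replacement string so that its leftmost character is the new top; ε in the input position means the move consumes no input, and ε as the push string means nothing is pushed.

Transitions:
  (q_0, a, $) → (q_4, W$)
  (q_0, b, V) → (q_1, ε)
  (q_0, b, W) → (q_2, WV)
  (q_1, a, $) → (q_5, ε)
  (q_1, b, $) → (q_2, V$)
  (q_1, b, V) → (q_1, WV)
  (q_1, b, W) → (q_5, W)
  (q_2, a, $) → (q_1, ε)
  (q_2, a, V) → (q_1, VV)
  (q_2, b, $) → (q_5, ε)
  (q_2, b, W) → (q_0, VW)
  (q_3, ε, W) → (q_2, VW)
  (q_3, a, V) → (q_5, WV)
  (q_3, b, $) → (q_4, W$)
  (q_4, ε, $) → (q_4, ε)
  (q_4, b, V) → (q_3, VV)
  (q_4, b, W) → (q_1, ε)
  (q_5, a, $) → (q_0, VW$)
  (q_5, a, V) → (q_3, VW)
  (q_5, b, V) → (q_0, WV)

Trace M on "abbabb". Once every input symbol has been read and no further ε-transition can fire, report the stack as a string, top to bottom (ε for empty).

(q_0, abbabb, $)
  read a, top $: go to q_4, push W$ → (q_4, bbabb, W$)
  read b, top W: go to q_1, push ε → (q_1, babb, $)
  read b, top $: go to q_2, push V$ → (q_2, abb, V$)
  read a, top V: go to q_1, push VV → (q_1, bb, VV$)
  read b, top V: go to q_1, push WV → (q_1, b, WVV$)
  read b, top W: go to q_5, push W → (q_5, ε, WVV$)
All input consumed in state q_5 with stack WVV$.

WVV$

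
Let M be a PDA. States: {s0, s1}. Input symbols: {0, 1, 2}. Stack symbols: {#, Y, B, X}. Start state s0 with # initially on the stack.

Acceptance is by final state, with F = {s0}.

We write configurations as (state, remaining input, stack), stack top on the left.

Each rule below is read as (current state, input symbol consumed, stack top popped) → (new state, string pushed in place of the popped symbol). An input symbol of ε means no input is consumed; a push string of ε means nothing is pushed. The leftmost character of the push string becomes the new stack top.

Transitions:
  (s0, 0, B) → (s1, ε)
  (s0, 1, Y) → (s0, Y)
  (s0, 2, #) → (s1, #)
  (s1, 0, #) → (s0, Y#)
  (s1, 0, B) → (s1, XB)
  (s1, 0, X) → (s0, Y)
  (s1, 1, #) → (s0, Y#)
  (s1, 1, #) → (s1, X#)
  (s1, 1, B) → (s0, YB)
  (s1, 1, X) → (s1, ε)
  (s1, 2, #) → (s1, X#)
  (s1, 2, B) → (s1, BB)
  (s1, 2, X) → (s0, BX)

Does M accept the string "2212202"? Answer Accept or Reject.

Accept

One accepting computation: (s0, 2212202, #) ⊢ (s1, 212202, #) ⊢ (s1, 12202, X#) ⊢ (s1, 2202, #) ⊢ (s1, 202, X#) ⊢ (s0, 02, BX#) ⊢ (s1, 2, X#) ⊢ (s0, ε, BX#)
All input consumed and state s0 ∈ F.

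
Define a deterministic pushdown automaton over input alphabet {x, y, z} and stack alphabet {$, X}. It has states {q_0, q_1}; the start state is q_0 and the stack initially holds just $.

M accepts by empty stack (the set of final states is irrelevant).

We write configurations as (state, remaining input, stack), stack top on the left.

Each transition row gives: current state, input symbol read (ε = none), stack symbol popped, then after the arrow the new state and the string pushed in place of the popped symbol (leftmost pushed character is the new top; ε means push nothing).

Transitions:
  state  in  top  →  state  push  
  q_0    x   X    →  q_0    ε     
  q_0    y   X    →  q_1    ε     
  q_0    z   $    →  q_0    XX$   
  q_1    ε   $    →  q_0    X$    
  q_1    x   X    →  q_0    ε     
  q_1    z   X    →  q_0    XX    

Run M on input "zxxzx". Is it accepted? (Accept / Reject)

Reject

(q_0, zxxzx, $) ⊢ (q_0, xxzx, XX$) ⊢ (q_0, xzx, X$) ⊢ (q_0, zx, $) ⊢ (q_0, x, XX$) ⊢ (q_0, ε, X$)
All input consumed; stack is X$, not empty, and no further ε-move applies.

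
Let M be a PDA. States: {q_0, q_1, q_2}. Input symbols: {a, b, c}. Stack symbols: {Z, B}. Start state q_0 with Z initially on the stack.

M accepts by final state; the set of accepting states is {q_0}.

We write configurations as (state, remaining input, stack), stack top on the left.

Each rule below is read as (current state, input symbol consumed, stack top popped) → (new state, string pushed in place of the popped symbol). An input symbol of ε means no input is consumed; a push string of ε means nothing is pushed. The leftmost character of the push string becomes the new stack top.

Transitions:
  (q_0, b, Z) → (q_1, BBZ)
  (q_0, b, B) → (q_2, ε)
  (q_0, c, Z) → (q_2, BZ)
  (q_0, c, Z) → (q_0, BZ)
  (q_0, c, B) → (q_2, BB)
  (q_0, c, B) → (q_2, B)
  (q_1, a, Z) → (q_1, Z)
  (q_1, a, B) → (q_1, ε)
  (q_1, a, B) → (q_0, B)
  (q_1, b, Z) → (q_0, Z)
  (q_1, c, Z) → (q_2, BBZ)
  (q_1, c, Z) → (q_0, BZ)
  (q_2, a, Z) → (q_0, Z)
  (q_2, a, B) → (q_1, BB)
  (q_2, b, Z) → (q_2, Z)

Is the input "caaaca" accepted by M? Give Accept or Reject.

Reject

No computation consumes all input and reaches a final state.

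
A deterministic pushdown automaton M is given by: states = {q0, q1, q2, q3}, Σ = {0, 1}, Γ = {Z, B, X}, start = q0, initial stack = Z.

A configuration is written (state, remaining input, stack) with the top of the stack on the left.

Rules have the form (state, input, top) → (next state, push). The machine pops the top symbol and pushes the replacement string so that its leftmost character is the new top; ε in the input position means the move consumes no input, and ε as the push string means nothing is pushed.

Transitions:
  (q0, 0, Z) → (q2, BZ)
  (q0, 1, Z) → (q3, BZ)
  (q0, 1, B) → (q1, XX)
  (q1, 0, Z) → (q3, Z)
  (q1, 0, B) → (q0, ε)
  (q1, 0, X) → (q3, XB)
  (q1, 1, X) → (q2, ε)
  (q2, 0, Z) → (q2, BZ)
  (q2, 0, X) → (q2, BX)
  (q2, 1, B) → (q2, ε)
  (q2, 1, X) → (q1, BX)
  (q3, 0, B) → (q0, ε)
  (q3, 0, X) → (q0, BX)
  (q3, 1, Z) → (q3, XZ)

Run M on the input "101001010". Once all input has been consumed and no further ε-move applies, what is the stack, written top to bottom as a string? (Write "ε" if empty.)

BZ

(q0, 101001010, Z) ⊢ (q3, 01001010, BZ) ⊢ (q0, 1001010, Z) ⊢ (q3, 001010, BZ) ⊢ (q0, 01010, Z) ⊢ (q2, 1010, BZ) ⊢ (q2, 010, Z) ⊢ (q2, 10, BZ) ⊢ (q2, 0, Z) ⊢ (q2, ε, BZ)
All input consumed in state q2 with stack BZ.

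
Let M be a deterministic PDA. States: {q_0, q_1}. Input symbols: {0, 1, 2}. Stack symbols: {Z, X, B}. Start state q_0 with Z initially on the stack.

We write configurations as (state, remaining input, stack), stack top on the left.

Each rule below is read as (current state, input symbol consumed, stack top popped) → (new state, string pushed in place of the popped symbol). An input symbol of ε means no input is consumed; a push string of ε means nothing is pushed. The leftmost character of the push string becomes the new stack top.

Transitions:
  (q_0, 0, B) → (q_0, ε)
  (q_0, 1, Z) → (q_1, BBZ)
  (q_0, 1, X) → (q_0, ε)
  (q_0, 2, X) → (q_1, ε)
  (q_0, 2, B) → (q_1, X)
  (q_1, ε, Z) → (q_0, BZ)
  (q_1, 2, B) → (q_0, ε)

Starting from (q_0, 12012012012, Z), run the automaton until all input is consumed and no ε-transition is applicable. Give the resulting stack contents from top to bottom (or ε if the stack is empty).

BZ

(q_0, 12012012012, Z) ⊢ (q_1, 2012012012, BBZ) ⊢ (q_0, 012012012, BZ) ⊢ (q_0, 12012012, Z) ⊢ (q_1, 2012012, BBZ) ⊢ (q_0, 012012, BZ) ⊢ (q_0, 12012, Z) ⊢ (q_1, 2012, BBZ) ⊢ (q_0, 012, BZ) ⊢ (q_0, 12, Z) ⊢ (q_1, 2, BBZ) ⊢ (q_0, ε, BZ)
All input consumed in state q_0 with stack BZ.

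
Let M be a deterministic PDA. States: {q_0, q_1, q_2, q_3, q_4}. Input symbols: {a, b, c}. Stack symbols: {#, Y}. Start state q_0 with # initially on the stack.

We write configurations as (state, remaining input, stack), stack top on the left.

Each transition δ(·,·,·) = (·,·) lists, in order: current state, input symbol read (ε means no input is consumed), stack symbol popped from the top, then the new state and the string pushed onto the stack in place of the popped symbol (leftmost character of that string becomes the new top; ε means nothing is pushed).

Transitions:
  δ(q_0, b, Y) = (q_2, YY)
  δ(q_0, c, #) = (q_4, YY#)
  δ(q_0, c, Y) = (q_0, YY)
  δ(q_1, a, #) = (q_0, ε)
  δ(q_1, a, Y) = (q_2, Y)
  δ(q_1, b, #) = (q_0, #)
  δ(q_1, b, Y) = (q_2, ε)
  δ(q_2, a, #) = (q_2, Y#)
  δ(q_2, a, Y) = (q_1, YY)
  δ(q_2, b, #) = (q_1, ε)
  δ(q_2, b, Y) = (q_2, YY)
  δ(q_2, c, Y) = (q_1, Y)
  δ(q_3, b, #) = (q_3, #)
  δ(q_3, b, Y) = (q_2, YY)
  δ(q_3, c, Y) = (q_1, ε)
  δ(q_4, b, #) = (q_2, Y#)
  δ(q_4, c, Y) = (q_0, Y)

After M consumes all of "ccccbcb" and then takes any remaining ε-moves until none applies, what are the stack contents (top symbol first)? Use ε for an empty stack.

(q_0, ccccbcb, #)
  read c, top #: go to q_4, push YY# → (q_4, cccbcb, YY#)
  read c, top Y: go to q_0, push Y → (q_0, ccbcb, YY#)
  read c, top Y: go to q_0, push YY → (q_0, cbcb, YYY#)
  read c, top Y: go to q_0, push YY → (q_0, bcb, YYYY#)
  read b, top Y: go to q_2, push YY → (q_2, cb, YYYYY#)
  read c, top Y: go to q_1, push Y → (q_1, b, YYYYY#)
  read b, top Y: go to q_2, push ε → (q_2, ε, YYYY#)
All input consumed in state q_2 with stack YYYY#.

YYYY#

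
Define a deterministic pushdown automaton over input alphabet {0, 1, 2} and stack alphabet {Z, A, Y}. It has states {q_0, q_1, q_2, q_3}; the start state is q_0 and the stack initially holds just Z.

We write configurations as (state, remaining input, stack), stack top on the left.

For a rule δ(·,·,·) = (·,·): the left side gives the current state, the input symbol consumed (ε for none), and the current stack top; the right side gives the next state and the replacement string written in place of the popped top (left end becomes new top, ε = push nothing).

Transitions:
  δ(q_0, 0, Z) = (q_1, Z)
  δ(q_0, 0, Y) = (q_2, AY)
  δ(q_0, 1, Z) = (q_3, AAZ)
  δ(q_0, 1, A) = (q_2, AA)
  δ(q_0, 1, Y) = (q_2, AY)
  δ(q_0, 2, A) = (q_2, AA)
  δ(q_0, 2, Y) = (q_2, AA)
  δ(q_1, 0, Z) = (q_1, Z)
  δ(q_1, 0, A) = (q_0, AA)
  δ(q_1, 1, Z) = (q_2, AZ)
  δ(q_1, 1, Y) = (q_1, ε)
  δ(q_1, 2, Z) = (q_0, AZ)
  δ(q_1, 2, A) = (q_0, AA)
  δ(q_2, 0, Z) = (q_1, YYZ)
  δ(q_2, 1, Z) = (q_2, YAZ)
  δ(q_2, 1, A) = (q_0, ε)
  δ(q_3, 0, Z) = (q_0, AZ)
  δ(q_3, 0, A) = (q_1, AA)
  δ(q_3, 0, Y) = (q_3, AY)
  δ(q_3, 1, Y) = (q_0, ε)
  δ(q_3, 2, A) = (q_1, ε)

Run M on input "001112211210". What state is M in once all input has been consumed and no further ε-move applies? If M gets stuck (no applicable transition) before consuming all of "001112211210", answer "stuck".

stuck

(q_0, 001112211210, Z) ⊢ (q_1, 01112211210, Z) ⊢ (q_1, 1112211210, Z) ⊢ (q_2, 112211210, AZ) ⊢ (q_0, 12211210, Z) ⊢ (q_3, 2211210, AAZ) ⊢ (q_1, 211210, AZ) ⊢ (q_0, 11210, AAZ) ⊢ (q_2, 1210, AAAZ) ⊢ (q_0, 210, AAZ) ⊢ (q_2, 10, AAAZ) ⊢ (q_0, 0, AAZ)
No transition for (q_0, 0, top A); M blocks with input 0 remaining.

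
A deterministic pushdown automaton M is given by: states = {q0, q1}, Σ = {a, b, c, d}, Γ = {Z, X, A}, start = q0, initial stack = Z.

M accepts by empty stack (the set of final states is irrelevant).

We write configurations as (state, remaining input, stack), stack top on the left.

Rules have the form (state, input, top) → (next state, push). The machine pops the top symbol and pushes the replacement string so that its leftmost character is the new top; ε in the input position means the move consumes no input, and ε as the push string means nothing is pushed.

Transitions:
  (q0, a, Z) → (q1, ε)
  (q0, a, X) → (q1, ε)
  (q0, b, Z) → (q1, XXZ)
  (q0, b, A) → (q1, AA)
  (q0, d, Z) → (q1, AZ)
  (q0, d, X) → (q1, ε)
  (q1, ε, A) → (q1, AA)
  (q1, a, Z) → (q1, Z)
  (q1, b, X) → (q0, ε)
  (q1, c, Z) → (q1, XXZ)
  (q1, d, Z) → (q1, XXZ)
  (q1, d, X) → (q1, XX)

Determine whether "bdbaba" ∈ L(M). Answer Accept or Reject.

(q0, bdbaba, Z)
  read b, top Z: go to q1, push XXZ → (q1, dbaba, XXZ)
  read d, top X: go to q1, push XX → (q1, baba, XXXZ)
  read b, top X: go to q0, push ε → (q0, aba, XXZ)
  read a, top X: go to q1, push ε → (q1, ba, XZ)
  read b, top X: go to q0, push ε → (q0, a, Z)
  read a, top Z: go to q1, push ε → (q1, ε, ε)
All input consumed and the stack is empty.

Accept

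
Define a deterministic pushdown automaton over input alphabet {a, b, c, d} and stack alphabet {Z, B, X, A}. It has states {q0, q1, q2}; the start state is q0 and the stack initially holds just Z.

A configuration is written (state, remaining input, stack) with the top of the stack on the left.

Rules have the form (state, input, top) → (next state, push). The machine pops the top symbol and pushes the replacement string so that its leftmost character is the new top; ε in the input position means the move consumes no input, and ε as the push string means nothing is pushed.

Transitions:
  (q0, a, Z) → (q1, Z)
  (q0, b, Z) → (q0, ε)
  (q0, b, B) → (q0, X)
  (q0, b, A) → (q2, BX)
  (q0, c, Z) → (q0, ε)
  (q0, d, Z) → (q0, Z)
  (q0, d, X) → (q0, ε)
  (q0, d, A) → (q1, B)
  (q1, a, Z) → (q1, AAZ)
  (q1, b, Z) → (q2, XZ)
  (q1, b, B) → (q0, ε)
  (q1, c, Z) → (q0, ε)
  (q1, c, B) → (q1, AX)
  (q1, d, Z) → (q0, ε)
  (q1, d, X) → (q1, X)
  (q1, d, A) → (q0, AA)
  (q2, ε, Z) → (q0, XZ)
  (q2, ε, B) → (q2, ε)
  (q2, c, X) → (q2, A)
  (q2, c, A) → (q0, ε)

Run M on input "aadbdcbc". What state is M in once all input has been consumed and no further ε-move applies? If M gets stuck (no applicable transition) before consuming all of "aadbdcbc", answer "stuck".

stuck

(q0, aadbdcbc, Z)
  read a, top Z: go to q1, push Z → (q1, adbdcbc, Z)
  read a, top Z: go to q1, push AAZ → (q1, dbdcbc, AAZ)
  read d, top A: go to q0, push AA → (q0, bdcbc, AAAZ)
  read b, top A: go to q2, push BX → (q2, dcbc, BXAAZ)
  ε-move, top B: go to q2, push ε → (q2, dcbc, XAAZ)
No transition for (q2, d, top X); M blocks with input dcbc remaining.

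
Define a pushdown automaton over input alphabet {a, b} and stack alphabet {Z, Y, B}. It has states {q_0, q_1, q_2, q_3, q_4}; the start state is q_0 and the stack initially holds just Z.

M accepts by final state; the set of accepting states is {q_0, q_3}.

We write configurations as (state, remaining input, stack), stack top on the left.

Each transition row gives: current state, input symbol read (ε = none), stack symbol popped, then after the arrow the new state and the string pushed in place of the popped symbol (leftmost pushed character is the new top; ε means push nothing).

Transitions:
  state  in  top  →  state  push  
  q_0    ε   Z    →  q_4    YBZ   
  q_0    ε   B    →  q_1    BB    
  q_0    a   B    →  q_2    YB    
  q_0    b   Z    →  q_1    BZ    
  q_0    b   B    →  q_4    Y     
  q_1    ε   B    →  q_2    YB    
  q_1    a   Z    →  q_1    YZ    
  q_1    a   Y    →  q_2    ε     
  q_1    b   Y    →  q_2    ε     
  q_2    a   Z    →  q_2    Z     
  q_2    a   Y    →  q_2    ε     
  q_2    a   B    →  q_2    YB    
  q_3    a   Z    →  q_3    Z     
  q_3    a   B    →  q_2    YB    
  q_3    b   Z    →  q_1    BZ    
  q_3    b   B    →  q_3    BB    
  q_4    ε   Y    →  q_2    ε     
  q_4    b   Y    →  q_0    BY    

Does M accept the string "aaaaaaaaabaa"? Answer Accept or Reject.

No computation consumes all input and reaches a final state.

Reject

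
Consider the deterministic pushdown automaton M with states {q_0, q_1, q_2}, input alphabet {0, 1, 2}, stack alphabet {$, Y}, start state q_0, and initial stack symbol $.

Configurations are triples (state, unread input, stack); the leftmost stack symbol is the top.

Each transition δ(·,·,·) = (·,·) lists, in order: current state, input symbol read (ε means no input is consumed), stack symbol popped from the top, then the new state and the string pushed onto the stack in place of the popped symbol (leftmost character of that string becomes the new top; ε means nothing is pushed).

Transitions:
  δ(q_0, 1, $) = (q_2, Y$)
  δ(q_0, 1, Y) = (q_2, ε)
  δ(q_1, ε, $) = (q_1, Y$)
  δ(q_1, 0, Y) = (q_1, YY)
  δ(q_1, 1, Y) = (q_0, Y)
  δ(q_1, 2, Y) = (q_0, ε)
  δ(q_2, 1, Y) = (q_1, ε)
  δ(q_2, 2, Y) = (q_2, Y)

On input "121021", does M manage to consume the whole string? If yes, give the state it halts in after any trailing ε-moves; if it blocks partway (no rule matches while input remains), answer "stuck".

q_2

(q_0, 121021, $) ⊢ (q_2, 21021, Y$) ⊢ (q_2, 1021, Y$) ⊢ (q_1, 021, $) ⊢ (q_1, 021, Y$) ⊢ (q_1, 21, YY$) ⊢ (q_0, 1, Y$) ⊢ (q_2, ε, $)
All input consumed; M is in state q_2.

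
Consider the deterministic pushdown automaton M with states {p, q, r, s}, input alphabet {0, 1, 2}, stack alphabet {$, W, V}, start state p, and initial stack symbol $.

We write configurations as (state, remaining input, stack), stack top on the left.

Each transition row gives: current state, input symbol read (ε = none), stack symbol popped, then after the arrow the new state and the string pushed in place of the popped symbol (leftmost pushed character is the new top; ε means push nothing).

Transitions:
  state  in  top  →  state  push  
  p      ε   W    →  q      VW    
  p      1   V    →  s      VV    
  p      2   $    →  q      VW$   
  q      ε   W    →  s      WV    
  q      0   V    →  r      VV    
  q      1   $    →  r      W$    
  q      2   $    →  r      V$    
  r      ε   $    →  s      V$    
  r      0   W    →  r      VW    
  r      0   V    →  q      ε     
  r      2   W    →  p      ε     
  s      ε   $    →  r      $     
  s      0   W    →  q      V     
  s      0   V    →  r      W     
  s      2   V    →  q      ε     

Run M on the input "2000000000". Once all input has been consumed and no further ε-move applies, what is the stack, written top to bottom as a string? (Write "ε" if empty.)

(p, 2000000000, $)
  read 2, top $: go to q, push VW$ → (q, 000000000, VW$)
  read 0, top V: go to r, push VV → (r, 00000000, VVW$)
  read 0, top V: go to q, push ε → (q, 0000000, VW$)
  read 0, top V: go to r, push VV → (r, 000000, VVW$)
  read 0, top V: go to q, push ε → (q, 00000, VW$)
  read 0, top V: go to r, push VV → (r, 0000, VVW$)
  read 0, top V: go to q, push ε → (q, 000, VW$)
  read 0, top V: go to r, push VV → (r, 00, VVW$)
  read 0, top V: go to q, push ε → (q, 0, VW$)
  read 0, top V: go to r, push VV → (r, ε, VVW$)
All input consumed in state r with stack VVW$.

VVW$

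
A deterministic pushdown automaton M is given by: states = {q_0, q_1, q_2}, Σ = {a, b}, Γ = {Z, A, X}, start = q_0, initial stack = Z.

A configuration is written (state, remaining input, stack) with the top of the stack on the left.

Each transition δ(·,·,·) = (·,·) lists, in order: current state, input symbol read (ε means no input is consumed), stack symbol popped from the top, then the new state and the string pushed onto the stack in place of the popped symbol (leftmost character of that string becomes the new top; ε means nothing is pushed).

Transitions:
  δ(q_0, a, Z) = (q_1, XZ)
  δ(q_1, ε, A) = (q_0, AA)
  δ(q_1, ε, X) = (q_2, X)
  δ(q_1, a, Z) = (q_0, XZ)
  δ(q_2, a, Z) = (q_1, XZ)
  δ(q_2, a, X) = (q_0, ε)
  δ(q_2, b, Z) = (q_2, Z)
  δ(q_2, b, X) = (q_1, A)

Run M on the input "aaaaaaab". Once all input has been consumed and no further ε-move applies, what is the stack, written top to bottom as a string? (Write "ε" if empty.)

(q_0, aaaaaaab, Z) ⊢ (q_1, aaaaaab, XZ) ⊢ (q_2, aaaaaab, XZ) ⊢ (q_0, aaaaab, Z) ⊢ (q_1, aaaab, XZ) ⊢ (q_2, aaaab, XZ) ⊢ (q_0, aaab, Z) ⊢ (q_1, aab, XZ) ⊢ (q_2, aab, XZ) ⊢ (q_0, ab, Z) ⊢ (q_1, b, XZ) ⊢ (q_2, b, XZ) ⊢ (q_1, ε, AZ) ⊢ (q_0, ε, AAZ)
All input consumed in state q_0 with stack AAZ.

AAZ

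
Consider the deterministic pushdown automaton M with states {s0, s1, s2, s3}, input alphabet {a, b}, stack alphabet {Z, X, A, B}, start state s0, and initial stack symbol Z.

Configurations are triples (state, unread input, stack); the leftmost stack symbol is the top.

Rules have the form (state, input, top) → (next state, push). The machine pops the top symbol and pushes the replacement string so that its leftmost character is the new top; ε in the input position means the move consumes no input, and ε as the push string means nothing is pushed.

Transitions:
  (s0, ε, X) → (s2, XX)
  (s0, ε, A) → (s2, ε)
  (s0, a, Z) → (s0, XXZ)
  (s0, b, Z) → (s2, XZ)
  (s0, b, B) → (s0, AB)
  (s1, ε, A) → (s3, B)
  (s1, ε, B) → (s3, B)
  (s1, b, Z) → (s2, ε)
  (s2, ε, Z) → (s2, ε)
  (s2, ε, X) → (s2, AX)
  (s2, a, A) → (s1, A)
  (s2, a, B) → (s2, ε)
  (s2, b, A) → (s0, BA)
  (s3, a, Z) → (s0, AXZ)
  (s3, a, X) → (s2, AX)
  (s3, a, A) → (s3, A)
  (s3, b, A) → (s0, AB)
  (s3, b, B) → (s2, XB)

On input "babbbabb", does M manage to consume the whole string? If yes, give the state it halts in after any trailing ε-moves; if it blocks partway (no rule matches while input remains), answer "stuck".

s2

(s0, babbbabb, Z)
  read b, top Z: go to s2, push XZ → (s2, abbbabb, XZ)
  ε-move, top X: go to s2, push AX → (s2, abbbabb, AXZ)
  read a, top A: go to s1, push A → (s1, bbbabb, AXZ)
  ε-move, top A: go to s3, push B → (s3, bbbabb, BXZ)
  read b, top B: go to s2, push XB → (s2, bbabb, XBXZ)
  ε-move, top X: go to s2, push AX → (s2, bbabb, AXBXZ)
  read b, top A: go to s0, push BA → (s0, babb, BAXBXZ)
  read b, top B: go to s0, push AB → (s0, abb, ABAXBXZ)
  ε-move, top A: go to s2, push ε → (s2, abb, BAXBXZ)
  read a, top B: go to s2, push ε → (s2, bb, AXBXZ)
  read b, top A: go to s0, push BA → (s0, b, BAXBXZ)
  read b, top B: go to s0, push AB → (s0, ε, ABAXBXZ)
  ε-move, top A: go to s2, push ε → (s2, ε, BAXBXZ)
All input consumed; M is in state s2.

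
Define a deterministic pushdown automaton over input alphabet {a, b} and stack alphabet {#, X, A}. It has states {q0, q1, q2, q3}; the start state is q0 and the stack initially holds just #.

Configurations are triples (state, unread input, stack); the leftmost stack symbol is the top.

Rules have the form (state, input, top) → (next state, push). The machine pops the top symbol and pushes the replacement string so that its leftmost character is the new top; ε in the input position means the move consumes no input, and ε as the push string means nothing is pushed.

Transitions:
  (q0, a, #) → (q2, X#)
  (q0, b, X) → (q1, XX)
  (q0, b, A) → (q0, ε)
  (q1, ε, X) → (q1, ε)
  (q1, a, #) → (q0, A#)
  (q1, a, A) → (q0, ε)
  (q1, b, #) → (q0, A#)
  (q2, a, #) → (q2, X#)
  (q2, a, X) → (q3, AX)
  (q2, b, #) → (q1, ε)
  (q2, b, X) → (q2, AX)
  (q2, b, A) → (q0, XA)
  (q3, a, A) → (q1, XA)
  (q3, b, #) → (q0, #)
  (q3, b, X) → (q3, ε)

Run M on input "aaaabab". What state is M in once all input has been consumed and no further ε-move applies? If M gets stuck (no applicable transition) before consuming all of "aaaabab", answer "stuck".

q0

(q0, aaaabab, #)
  read a, top #: go to q2, push X# → (q2, aaabab, X#)
  read a, top X: go to q3, push AX → (q3, aabab, AX#)
  read a, top A: go to q1, push XA → (q1, abab, XAX#)
  ε-move, top X: go to q1, push ε → (q1, abab, AX#)
  read a, top A: go to q0, push ε → (q0, bab, X#)
  read b, top X: go to q1, push XX → (q1, ab, XX#)
  ε-move, top X: go to q1, push ε → (q1, ab, X#)
  ε-move, top X: go to q1, push ε → (q1, ab, #)
  read a, top #: go to q0, push A# → (q0, b, A#)
  read b, top A: go to q0, push ε → (q0, ε, #)
All input consumed; M is in state q0.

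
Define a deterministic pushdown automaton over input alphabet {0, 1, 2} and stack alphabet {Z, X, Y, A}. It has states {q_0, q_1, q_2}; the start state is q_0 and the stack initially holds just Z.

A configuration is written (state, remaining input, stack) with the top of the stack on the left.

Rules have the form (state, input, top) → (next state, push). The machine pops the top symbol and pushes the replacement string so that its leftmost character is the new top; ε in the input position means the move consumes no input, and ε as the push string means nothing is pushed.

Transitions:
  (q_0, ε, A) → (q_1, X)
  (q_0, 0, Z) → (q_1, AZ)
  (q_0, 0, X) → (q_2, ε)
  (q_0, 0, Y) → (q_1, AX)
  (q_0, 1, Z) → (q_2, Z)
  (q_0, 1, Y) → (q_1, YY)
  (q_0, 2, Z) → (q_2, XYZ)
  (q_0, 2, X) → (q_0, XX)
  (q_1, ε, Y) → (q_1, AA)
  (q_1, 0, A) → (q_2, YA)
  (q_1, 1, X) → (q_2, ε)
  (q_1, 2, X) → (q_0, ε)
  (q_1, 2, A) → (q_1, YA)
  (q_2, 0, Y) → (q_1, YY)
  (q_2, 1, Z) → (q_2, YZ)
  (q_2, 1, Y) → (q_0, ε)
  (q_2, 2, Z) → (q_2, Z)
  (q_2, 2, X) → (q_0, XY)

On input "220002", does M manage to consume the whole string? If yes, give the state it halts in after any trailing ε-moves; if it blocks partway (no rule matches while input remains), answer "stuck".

stuck

(q_0, 220002, Z)
  read 2, top Z: go to q_2, push XYZ → (q_2, 20002, XYZ)
  read 2, top X: go to q_0, push XY → (q_0, 0002, XYYZ)
  read 0, top X: go to q_2, push ε → (q_2, 002, YYZ)
  read 0, top Y: go to q_1, push YY → (q_1, 02, YYYZ)
  ε-move, top Y: go to q_1, push AA → (q_1, 02, AAYYZ)
  read 0, top A: go to q_2, push YA → (q_2, 2, YAAYYZ)
No transition for (q_2, 2, top Y); M blocks with input 2 remaining.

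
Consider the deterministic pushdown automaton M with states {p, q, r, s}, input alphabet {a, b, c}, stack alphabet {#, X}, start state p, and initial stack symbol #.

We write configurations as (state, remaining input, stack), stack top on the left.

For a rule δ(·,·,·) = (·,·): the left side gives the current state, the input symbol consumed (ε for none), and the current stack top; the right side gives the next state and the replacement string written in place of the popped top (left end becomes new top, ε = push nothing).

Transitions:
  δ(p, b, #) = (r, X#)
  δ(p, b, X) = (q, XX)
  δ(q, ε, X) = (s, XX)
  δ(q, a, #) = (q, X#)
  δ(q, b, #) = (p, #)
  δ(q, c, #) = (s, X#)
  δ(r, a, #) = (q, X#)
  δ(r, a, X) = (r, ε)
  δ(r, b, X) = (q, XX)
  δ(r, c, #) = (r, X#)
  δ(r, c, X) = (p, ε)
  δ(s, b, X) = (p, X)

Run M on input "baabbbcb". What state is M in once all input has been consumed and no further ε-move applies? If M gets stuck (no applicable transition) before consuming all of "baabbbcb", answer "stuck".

(p, baabbbcb, #)
  read b, top #: go to r, push X# → (r, aabbbcb, X#)
  read a, top X: go to r, push ε → (r, abbbcb, #)
  read a, top #: go to q, push X# → (q, bbbcb, X#)
  ε-move, top X: go to s, push XX → (s, bbbcb, XX#)
  read b, top X: go to p, push X → (p, bbcb, XX#)
  read b, top X: go to q, push XX → (q, bcb, XXX#)
  ε-move, top X: go to s, push XX → (s, bcb, XXXX#)
  read b, top X: go to p, push X → (p, cb, XXXX#)
No transition for (p, c, top X); M blocks with input cb remaining.

stuck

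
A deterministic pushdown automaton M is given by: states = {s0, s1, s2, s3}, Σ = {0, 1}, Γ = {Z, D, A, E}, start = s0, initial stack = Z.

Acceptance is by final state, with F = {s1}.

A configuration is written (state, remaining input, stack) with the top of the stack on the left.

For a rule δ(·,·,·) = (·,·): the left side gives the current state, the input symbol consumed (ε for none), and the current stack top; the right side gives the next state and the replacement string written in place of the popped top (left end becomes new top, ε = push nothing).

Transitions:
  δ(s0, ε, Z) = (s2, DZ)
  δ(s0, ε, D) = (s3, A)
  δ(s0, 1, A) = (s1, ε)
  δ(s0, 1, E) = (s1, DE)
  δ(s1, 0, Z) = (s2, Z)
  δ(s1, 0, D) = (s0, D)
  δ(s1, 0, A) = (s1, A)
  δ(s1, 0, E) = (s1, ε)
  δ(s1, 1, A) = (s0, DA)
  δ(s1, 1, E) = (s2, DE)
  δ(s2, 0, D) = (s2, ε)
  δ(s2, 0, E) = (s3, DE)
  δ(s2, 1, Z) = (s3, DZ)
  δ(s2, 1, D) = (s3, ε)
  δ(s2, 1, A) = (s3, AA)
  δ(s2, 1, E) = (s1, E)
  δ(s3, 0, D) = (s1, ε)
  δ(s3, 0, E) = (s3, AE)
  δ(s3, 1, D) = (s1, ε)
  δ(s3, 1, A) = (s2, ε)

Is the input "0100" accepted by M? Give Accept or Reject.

Reject

(s0, 0100, Z) ⊢ (s2, 0100, DZ) ⊢ (s2, 100, Z) ⊢ (s3, 00, DZ) ⊢ (s1, 0, Z) ⊢ (s2, ε, Z)
All input consumed; state s2 ∉ F and no further ε-move applies.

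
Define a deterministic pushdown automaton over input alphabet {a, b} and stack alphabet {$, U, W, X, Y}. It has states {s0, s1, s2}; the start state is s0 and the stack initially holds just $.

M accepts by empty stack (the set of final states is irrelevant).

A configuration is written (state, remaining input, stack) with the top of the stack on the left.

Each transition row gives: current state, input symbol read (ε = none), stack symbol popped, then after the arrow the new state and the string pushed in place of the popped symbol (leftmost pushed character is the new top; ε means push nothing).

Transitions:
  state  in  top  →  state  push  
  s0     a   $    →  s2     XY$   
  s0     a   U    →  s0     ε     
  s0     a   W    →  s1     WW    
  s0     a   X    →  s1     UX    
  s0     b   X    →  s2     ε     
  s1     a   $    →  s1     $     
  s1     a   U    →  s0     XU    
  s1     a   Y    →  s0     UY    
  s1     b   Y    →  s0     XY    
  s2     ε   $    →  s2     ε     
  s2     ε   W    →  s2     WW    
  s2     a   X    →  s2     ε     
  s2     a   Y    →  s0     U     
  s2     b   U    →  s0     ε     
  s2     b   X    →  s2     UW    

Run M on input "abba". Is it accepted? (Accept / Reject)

(s0, abba, $) ⊢ (s2, bba, XY$) ⊢ (s2, ba, UWY$) ⊢ (s0, a, WY$) ⊢ (s1, ε, WWY$)
All input consumed; stack is WWY$, not empty, and no further ε-move applies.

Reject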